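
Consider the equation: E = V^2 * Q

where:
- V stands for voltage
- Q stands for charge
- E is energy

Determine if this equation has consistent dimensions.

No

V (voltage) has dimensions [I^-1 L^2 M T^-3].
Q (charge) has dimensions [I T].
E (energy) has dimensions [L^2 M T^-2].

Left side: [L^2 M T^-2]
Right side: [I^-1 L^4 M^2 T^-5]

The two sides have different dimensions, so the equation is NOT dimensionally consistent.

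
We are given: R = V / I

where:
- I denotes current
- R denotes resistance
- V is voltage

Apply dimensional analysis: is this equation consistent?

Yes

I (current) has dimensions [I].
R (resistance) has dimensions [I^-2 L^2 M T^-3].
V (voltage) has dimensions [I^-1 L^2 M T^-3].

Left side: [I^-2 L^2 M T^-3]
Right side: [I^-2 L^2 M T^-3]

Both sides have the same dimensions, so the equation is dimensionally consistent.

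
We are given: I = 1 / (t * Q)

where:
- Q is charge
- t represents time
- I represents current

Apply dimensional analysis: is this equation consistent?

No

Q (charge) has dimensions [I T].
t (time) has dimensions [T].
I (current) has dimensions [I].

Left side: [I]
Right side: [I^-1 T^-2]

The two sides have different dimensions, so the equation is NOT dimensionally consistent.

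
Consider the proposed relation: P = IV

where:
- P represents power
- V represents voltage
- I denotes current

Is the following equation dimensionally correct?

Yes

P (power) has dimensions [L^2 M T^-3].
V (voltage) has dimensions [I^-1 L^2 M T^-3].
I (current) has dimensions [I].

Left side: [L^2 M T^-3]
Right side: [L^2 M T^-3]

Both sides have the same dimensions, so the equation is dimensionally consistent.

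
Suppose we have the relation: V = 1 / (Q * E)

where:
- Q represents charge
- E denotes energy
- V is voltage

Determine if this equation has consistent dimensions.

No

Q (charge) has dimensions [I T].
E (energy) has dimensions [L^2 M T^-2].
V (voltage) has dimensions [I^-1 L^2 M T^-3].

Left side: [I^-1 L^2 M T^-3]
Right side: [I^-1 L^-2 M^-1 T]

The two sides have different dimensions, so the equation is NOT dimensionally consistent.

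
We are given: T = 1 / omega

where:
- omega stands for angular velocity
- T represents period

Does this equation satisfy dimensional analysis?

Yes

omega (angular velocity) has dimensions [T^-1].
T (period) has dimensions [T].

Left side: [T]
Right side: [T]

Both sides have the same dimensions, so the equation is dimensionally consistent.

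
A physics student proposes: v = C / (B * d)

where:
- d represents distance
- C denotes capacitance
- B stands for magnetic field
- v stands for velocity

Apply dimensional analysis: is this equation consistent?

No

d (distance) has dimensions [L].
C (capacitance) has dimensions [I^2 L^-2 M^-1 T^4].
B (magnetic field) has dimensions [I^-1 M T^-2].
v (velocity) has dimensions [L T^-1].

Left side: [L T^-1]
Right side: [I^3 L^-3 M^-2 T^6]

The two sides have different dimensions, so the equation is NOT dimensionally consistent.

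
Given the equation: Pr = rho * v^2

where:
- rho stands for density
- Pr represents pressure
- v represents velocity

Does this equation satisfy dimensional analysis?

Yes

rho (density) has dimensions [L^-3 M].
Pr (pressure) has dimensions [L^-1 M T^-2].
v (velocity) has dimensions [L T^-1].

Left side: [L^-1 M T^-2]
Right side: [L^-1 M T^-2]

Both sides have the same dimensions, so the equation is dimensionally consistent.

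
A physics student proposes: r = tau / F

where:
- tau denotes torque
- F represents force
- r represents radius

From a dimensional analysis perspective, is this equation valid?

Yes

tau (torque) has dimensions [L^2 M T^-2].
F (force) has dimensions [L M T^-2].
r (radius) has dimensions [L].

Left side: [L]
Right side: [L]

Both sides have the same dimensions, so the equation is dimensionally consistent.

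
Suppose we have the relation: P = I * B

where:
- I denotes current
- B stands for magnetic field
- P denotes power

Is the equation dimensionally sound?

No

I (current) has dimensions [I].
B (magnetic field) has dimensions [I^-1 M T^-2].
P (power) has dimensions [L^2 M T^-3].

Left side: [L^2 M T^-3]
Right side: [M T^-2]

The two sides have different dimensions, so the equation is NOT dimensionally consistent.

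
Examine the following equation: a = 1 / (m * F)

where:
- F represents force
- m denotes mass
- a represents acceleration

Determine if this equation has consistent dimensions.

No

F (force) has dimensions [L M T^-2].
m (mass) has dimensions [M].
a (acceleration) has dimensions [L T^-2].

Left side: [L T^-2]
Right side: [L^-1 M^-2 T^2]

The two sides have different dimensions, so the equation is NOT dimensionally consistent.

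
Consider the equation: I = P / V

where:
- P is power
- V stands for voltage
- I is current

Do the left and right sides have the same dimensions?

Yes

P (power) has dimensions [L^2 M T^-3].
V (voltage) has dimensions [I^-1 L^2 M T^-3].
I (current) has dimensions [I].

Left side: [I]
Right side: [I]

Both sides have the same dimensions, so the equation is dimensionally consistent.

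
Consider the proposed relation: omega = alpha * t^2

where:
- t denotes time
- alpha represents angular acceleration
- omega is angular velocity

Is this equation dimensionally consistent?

No

t (time) has dimensions [T].
alpha (angular acceleration) has dimensions [T^-2].
omega (angular velocity) has dimensions [T^-1].

Left side: [T^-1]
Right side: [dimensionless]

The two sides have different dimensions, so the equation is NOT dimensionally consistent.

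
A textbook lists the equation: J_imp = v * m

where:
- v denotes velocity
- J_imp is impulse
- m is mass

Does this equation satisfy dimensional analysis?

Yes

v (velocity) has dimensions [L T^-1].
J_imp (impulse) has dimensions [L M T^-1].
m (mass) has dimensions [M].

Left side: [L M T^-1]
Right side: [L M T^-1]

Both sides have the same dimensions, so the equation is dimensionally consistent.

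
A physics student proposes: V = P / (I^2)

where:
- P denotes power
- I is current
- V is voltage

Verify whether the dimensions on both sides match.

No

P (power) has dimensions [L^2 M T^-3].
I (current) has dimensions [I].
V (voltage) has dimensions [I^-1 L^2 M T^-3].

Left side: [I^-1 L^2 M T^-3]
Right side: [I^-2 L^2 M T^-3]

The two sides have different dimensions, so the equation is NOT dimensionally consistent.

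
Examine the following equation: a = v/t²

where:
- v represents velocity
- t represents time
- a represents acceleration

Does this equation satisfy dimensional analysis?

No

v (velocity) has dimensions [L T^-1].
t (time) has dimensions [T].
a (acceleration) has dimensions [L T^-2].

Left side: [L T^-2]
Right side: [L T^-3]

The two sides have different dimensions, so the equation is NOT dimensionally consistent.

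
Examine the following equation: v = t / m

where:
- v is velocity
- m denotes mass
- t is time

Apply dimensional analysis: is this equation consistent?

No

v (velocity) has dimensions [L T^-1].
m (mass) has dimensions [M].
t (time) has dimensions [T].

Left side: [L T^-1]
Right side: [M^-1 T]

The two sides have different dimensions, so the equation is NOT dimensionally consistent.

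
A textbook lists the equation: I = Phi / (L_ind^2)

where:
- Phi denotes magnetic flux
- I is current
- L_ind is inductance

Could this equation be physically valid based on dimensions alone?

No

Phi (magnetic flux) has dimensions [I^-1 L^2 M T^-2].
I (current) has dimensions [I].
L_ind (inductance) has dimensions [I^-2 L^2 M T^-2].

Left side: [I]
Right side: [I^3 L^-2 M^-1 T^2]

The two sides have different dimensions, so the equation is NOT dimensionally consistent.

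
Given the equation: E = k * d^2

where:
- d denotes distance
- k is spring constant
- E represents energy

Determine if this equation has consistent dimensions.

Yes

d (distance) has dimensions [L].
k (spring constant) has dimensions [M T^-2].
E (energy) has dimensions [L^2 M T^-2].

Left side: [L^2 M T^-2]
Right side: [L^2 M T^-2]

Both sides have the same dimensions, so the equation is dimensionally consistent.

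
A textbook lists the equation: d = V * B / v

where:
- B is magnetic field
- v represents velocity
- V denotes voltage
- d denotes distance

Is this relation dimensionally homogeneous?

No

B (magnetic field) has dimensions [I^-1 M T^-2].
v (velocity) has dimensions [L T^-1].
V (voltage) has dimensions [I^-1 L^2 M T^-3].
d (distance) has dimensions [L].

Left side: [L]
Right side: [I^-2 L M^2 T^-4]

The two sides have different dimensions, so the equation is NOT dimensionally consistent.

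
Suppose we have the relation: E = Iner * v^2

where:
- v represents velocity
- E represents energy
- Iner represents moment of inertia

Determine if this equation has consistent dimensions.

No

v (velocity) has dimensions [L T^-1].
E (energy) has dimensions [L^2 M T^-2].
Iner (moment of inertia) has dimensions [L^2 M].

Left side: [L^2 M T^-2]
Right side: [L^4 M T^-2]

The two sides have different dimensions, so the equation is NOT dimensionally consistent.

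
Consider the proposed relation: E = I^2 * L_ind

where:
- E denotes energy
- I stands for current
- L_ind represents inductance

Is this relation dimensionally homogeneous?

Yes

E (energy) has dimensions [L^2 M T^-2].
I (current) has dimensions [I].
L_ind (inductance) has dimensions [I^-2 L^2 M T^-2].

Left side: [L^2 M T^-2]
Right side: [L^2 M T^-2]

Both sides have the same dimensions, so the equation is dimensionally consistent.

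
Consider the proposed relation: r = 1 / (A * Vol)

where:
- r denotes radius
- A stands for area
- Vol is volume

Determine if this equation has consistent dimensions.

No

r (radius) has dimensions [L].
A (area) has dimensions [L^2].
Vol (volume) has dimensions [L^3].

Left side: [L]
Right side: [L^-5]

The two sides have different dimensions, so the equation is NOT dimensionally consistent.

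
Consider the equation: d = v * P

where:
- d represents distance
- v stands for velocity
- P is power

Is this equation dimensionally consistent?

No

d (distance) has dimensions [L].
v (velocity) has dimensions [L T^-1].
P (power) has dimensions [L^2 M T^-3].

Left side: [L]
Right side: [L^3 M T^-4]

The two sides have different dimensions, so the equation is NOT dimensionally consistent.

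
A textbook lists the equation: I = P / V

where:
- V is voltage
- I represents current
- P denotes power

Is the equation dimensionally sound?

Yes

V (voltage) has dimensions [I^-1 L^2 M T^-3].
I (current) has dimensions [I].
P (power) has dimensions [L^2 M T^-3].

Left side: [I]
Right side: [I]

Both sides have the same dimensions, so the equation is dimensionally consistent.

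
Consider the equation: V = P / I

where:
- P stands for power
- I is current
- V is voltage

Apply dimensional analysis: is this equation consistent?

Yes

P (power) has dimensions [L^2 M T^-3].
I (current) has dimensions [I].
V (voltage) has dimensions [I^-1 L^2 M T^-3].

Left side: [I^-1 L^2 M T^-3]
Right side: [I^-1 L^2 M T^-3]

Both sides have the same dimensions, so the equation is dimensionally consistent.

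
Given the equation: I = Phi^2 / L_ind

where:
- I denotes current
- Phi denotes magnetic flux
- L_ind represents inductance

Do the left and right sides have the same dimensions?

No

I (current) has dimensions [I].
Phi (magnetic flux) has dimensions [I^-1 L^2 M T^-2].
L_ind (inductance) has dimensions [I^-2 L^2 M T^-2].

Left side: [I]
Right side: [L^2 M T^-2]

The two sides have different dimensions, so the equation is NOT dimensionally consistent.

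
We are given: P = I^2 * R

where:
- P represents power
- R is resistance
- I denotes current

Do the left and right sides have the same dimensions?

Yes

P (power) has dimensions [L^2 M T^-3].
R (resistance) has dimensions [I^-2 L^2 M T^-3].
I (current) has dimensions [I].

Left side: [L^2 M T^-3]
Right side: [L^2 M T^-3]

Both sides have the same dimensions, so the equation is dimensionally consistent.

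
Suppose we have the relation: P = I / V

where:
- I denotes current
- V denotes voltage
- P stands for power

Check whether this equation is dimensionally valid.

No

I (current) has dimensions [I].
V (voltage) has dimensions [I^-1 L^2 M T^-3].
P (power) has dimensions [L^2 M T^-3].

Left side: [L^2 M T^-3]
Right side: [I^2 L^-2 M^-1 T^3]

The two sides have different dimensions, so the equation is NOT dimensionally consistent.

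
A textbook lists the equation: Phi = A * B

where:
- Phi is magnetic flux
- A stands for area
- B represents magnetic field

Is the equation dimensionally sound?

Yes

Phi (magnetic flux) has dimensions [I^-1 L^2 M T^-2].
A (area) has dimensions [L^2].
B (magnetic field) has dimensions [I^-1 M T^-2].

Left side: [I^-1 L^2 M T^-2]
Right side: [I^-1 L^2 M T^-2]

Both sides have the same dimensions, so the equation is dimensionally consistent.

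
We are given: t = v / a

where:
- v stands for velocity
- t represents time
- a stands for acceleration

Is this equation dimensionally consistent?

Yes

v (velocity) has dimensions [L T^-1].
t (time) has dimensions [T].
a (acceleration) has dimensions [L T^-2].

Left side: [T]
Right side: [T]

Both sides have the same dimensions, so the equation is dimensionally consistent.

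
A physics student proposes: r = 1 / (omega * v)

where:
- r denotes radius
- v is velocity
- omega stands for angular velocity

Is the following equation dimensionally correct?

No

r (radius) has dimensions [L].
v (velocity) has dimensions [L T^-1].
omega (angular velocity) has dimensions [T^-1].

Left side: [L]
Right side: [L^-1 T^2]

The two sides have different dimensions, so the equation is NOT dimensionally consistent.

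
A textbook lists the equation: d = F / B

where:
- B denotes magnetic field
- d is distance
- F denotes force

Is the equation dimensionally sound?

No

B (magnetic field) has dimensions [I^-1 M T^-2].
d (distance) has dimensions [L].
F (force) has dimensions [L M T^-2].

Left side: [L]
Right side: [I L]

The two sides have different dimensions, so the equation is NOT dimensionally consistent.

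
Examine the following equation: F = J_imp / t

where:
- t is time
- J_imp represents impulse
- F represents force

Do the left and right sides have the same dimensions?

Yes

t (time) has dimensions [T].
J_imp (impulse) has dimensions [L M T^-1].
F (force) has dimensions [L M T^-2].

Left side: [L M T^-2]
Right side: [L M T^-2]

Both sides have the same dimensions, so the equation is dimensionally consistent.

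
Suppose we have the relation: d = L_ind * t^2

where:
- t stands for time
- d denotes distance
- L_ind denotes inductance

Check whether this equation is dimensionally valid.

No

t (time) has dimensions [T].
d (distance) has dimensions [L].
L_ind (inductance) has dimensions [I^-2 L^2 M T^-2].

Left side: [L]
Right side: [I^-2 L^2 M]

The two sides have different dimensions, so the equation is NOT dimensionally consistent.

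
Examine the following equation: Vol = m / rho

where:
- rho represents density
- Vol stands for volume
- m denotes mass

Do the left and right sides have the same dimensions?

Yes

rho (density) has dimensions [L^-3 M].
Vol (volume) has dimensions [L^3].
m (mass) has dimensions [M].

Left side: [L^3]
Right side: [L^3]

Both sides have the same dimensions, so the equation is dimensionally consistent.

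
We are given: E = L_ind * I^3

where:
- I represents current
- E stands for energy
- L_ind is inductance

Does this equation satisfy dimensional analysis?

No

I (current) has dimensions [I].
E (energy) has dimensions [L^2 M T^-2].
L_ind (inductance) has dimensions [I^-2 L^2 M T^-2].

Left side: [L^2 M T^-2]
Right side: [I L^2 M T^-2]

The two sides have different dimensions, so the equation is NOT dimensionally consistent.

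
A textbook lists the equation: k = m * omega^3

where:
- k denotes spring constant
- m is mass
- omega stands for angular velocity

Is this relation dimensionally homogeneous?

No

k (spring constant) has dimensions [M T^-2].
m (mass) has dimensions [M].
omega (angular velocity) has dimensions [T^-1].

Left side: [M T^-2]
Right side: [M T^-3]

The two sides have different dimensions, so the equation is NOT dimensionally consistent.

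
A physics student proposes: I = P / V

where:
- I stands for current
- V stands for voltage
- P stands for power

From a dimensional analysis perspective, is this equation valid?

Yes

I (current) has dimensions [I].
V (voltage) has dimensions [I^-1 L^2 M T^-3].
P (power) has dimensions [L^2 M T^-3].

Left side: [I]
Right side: [I]

Both sides have the same dimensions, so the equation is dimensionally consistent.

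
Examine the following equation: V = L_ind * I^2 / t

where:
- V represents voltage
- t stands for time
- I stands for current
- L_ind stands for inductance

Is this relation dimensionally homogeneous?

No

V (voltage) has dimensions [I^-1 L^2 M T^-3].
t (time) has dimensions [T].
I (current) has dimensions [I].
L_ind (inductance) has dimensions [I^-2 L^2 M T^-2].

Left side: [I^-1 L^2 M T^-3]
Right side: [L^2 M T^-3]

The two sides have different dimensions, so the equation is NOT dimensionally consistent.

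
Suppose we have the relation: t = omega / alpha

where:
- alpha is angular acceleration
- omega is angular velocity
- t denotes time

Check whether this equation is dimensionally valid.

Yes

alpha (angular acceleration) has dimensions [T^-2].
omega (angular velocity) has dimensions [T^-1].
t (time) has dimensions [T].

Left side: [T]
Right side: [T]

Both sides have the same dimensions, so the equation is dimensionally consistent.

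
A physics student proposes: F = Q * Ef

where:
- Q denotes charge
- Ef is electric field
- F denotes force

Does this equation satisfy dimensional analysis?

Yes

Q (charge) has dimensions [I T].
Ef (electric field) has dimensions [I^-1 L M T^-3].
F (force) has dimensions [L M T^-2].

Left side: [L M T^-2]
Right side: [L M T^-2]

Both sides have the same dimensions, so the equation is dimensionally consistent.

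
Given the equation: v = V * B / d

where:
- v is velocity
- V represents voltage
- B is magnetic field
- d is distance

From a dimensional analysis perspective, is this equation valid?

No

v (velocity) has dimensions [L T^-1].
V (voltage) has dimensions [I^-1 L^2 M T^-3].
B (magnetic field) has dimensions [I^-1 M T^-2].
d (distance) has dimensions [L].

Left side: [L T^-1]
Right side: [I^-2 L M^2 T^-5]

The two sides have different dimensions, so the equation is NOT dimensionally consistent.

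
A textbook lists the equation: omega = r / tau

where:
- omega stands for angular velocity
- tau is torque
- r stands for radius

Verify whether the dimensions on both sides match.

No

omega (angular velocity) has dimensions [T^-1].
tau (torque) has dimensions [L^2 M T^-2].
r (radius) has dimensions [L].

Left side: [T^-1]
Right side: [L^-1 M^-1 T^2]

The two sides have different dimensions, so the equation is NOT dimensionally consistent.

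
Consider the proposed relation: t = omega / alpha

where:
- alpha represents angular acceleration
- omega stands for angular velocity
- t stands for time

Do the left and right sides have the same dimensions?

Yes

alpha (angular acceleration) has dimensions [T^-2].
omega (angular velocity) has dimensions [T^-1].
t (time) has dimensions [T].

Left side: [T]
Right side: [T]

Both sides have the same dimensions, so the equation is dimensionally consistent.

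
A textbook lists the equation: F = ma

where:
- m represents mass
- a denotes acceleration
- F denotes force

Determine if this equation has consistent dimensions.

Yes

m (mass) has dimensions [M].
a (acceleration) has dimensions [L T^-2].
F (force) has dimensions [L M T^-2].

Left side: [L M T^-2]
Right side: [L M T^-2]

Both sides have the same dimensions, so the equation is dimensionally consistent.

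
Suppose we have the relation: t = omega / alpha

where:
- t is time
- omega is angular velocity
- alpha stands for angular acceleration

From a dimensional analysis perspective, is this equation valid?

Yes

t (time) has dimensions [T].
omega (angular velocity) has dimensions [T^-1].
alpha (angular acceleration) has dimensions [T^-2].

Left side: [T]
Right side: [T]

Both sides have the same dimensions, so the equation is dimensionally consistent.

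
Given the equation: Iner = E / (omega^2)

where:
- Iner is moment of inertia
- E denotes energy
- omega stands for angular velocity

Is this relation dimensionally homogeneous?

Yes

Iner (moment of inertia) has dimensions [L^2 M].
E (energy) has dimensions [L^2 M T^-2].
omega (angular velocity) has dimensions [T^-1].

Left side: [L^2 M]
Right side: [L^2 M]

Both sides have the same dimensions, so the equation is dimensionally consistent.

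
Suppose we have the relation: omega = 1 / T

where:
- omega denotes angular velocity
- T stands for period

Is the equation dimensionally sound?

Yes

omega (angular velocity) has dimensions [T^-1].
T (period) has dimensions [T].

Left side: [T^-1]
Right side: [T^-1]

Both sides have the same dimensions, so the equation is dimensionally consistent.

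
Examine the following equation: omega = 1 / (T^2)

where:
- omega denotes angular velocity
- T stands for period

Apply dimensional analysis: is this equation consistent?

No

omega (angular velocity) has dimensions [T^-1].
T (period) has dimensions [T].

Left side: [T^-1]
Right side: [T^-2]

The two sides have different dimensions, so the equation is NOT dimensionally consistent.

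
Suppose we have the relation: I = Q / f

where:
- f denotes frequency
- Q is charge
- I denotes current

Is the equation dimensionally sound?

No

f (frequency) has dimensions [T^-1].
Q (charge) has dimensions [I T].
I (current) has dimensions [I].

Left side: [I]
Right side: [I T^2]

The two sides have different dimensions, so the equation is NOT dimensionally consistent.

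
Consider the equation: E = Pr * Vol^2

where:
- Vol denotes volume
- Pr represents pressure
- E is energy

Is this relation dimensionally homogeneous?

No

Vol (volume) has dimensions [L^3].
Pr (pressure) has dimensions [L^-1 M T^-2].
E (energy) has dimensions [L^2 M T^-2].

Left side: [L^2 M T^-2]
Right side: [L^5 M T^-2]

The two sides have different dimensions, so the equation is NOT dimensionally consistent.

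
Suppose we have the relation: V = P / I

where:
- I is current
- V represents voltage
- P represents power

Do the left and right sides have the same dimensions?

Yes

I (current) has dimensions [I].
V (voltage) has dimensions [I^-1 L^2 M T^-3].
P (power) has dimensions [L^2 M T^-3].

Left side: [I^-1 L^2 M T^-3]
Right side: [I^-1 L^2 M T^-3]

Both sides have the same dimensions, so the equation is dimensionally consistent.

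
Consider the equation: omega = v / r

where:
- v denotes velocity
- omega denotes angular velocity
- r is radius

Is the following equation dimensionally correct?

Yes

v (velocity) has dimensions [L T^-1].
omega (angular velocity) has dimensions [T^-1].
r (radius) has dimensions [L].

Left side: [T^-1]
Right side: [T^-1]

Both sides have the same dimensions, so the equation is dimensionally consistent.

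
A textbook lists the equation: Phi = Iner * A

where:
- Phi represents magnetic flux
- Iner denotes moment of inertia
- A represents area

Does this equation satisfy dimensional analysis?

No

Phi (magnetic flux) has dimensions [I^-1 L^2 M T^-2].
Iner (moment of inertia) has dimensions [L^2 M].
A (area) has dimensions [L^2].

Left side: [I^-1 L^2 M T^-2]
Right side: [L^4 M]

The two sides have different dimensions, so the equation is NOT dimensionally consistent.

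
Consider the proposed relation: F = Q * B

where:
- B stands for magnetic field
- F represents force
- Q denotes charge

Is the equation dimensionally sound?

No

B (magnetic field) has dimensions [I^-1 M T^-2].
F (force) has dimensions [L M T^-2].
Q (charge) has dimensions [I T].

Left side: [L M T^-2]
Right side: [M T^-1]

The two sides have different dimensions, so the equation is NOT dimensionally consistent.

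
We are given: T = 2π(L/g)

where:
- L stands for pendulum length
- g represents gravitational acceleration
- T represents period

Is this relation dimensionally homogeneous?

No

L (pendulum length) has dimensions [L].
g (gravitational acceleration) has dimensions [L T^-2].
T (period) has dimensions [T].

Left side: [T]
Right side: [T^2]

The two sides have different dimensions, so the equation is NOT dimensionally consistent.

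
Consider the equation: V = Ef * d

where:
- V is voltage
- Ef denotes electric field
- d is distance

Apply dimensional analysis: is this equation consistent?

Yes

V (voltage) has dimensions [I^-1 L^2 M T^-3].
Ef (electric field) has dimensions [I^-1 L M T^-3].
d (distance) has dimensions [L].

Left side: [I^-1 L^2 M T^-3]
Right side: [I^-1 L^2 M T^-3]

Both sides have the same dimensions, so the equation is dimensionally consistent.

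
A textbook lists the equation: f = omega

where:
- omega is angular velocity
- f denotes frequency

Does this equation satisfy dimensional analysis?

Yes

omega (angular velocity) has dimensions [T^-1].
f (frequency) has dimensions [T^-1].

Left side: [T^-1]
Right side: [T^-1]

Both sides have the same dimensions, so the equation is dimensionally consistent.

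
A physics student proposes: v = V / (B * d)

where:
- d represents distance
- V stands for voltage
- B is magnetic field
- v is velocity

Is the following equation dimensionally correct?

Yes

d (distance) has dimensions [L].
V (voltage) has dimensions [I^-1 L^2 M T^-3].
B (magnetic field) has dimensions [I^-1 M T^-2].
v (velocity) has dimensions [L T^-1].

Left side: [L T^-1]
Right side: [L T^-1]

Both sides have the same dimensions, so the equation is dimensionally consistent.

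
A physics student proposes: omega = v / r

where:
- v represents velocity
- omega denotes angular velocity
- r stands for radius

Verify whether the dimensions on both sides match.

Yes

v (velocity) has dimensions [L T^-1].
omega (angular velocity) has dimensions [T^-1].
r (radius) has dimensions [L].

Left side: [T^-1]
Right side: [T^-1]

Both sides have the same dimensions, so the equation is dimensionally consistent.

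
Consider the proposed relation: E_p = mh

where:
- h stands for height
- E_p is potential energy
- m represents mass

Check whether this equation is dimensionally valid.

No

h (height) has dimensions [L].
E_p (potential energy) has dimensions [L^2 M T^-2].
m (mass) has dimensions [M].

Left side: [L^2 M T^-2]
Right side: [L M]

The two sides have different dimensions, so the equation is NOT dimensionally consistent.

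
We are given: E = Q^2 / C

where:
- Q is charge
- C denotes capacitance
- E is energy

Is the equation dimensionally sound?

Yes

Q (charge) has dimensions [I T].
C (capacitance) has dimensions [I^2 L^-2 M^-1 T^4].
E (energy) has dimensions [L^2 M T^-2].

Left side: [L^2 M T^-2]
Right side: [L^2 M T^-2]

Both sides have the same dimensions, so the equation is dimensionally consistent.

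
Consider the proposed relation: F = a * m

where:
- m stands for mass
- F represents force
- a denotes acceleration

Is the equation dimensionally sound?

Yes

m (mass) has dimensions [M].
F (force) has dimensions [L M T^-2].
a (acceleration) has dimensions [L T^-2].

Left side: [L M T^-2]
Right side: [L M T^-2]

Both sides have the same dimensions, so the equation is dimensionally consistent.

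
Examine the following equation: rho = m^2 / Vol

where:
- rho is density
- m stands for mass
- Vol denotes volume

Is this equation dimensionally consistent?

No

rho (density) has dimensions [L^-3 M].
m (mass) has dimensions [M].
Vol (volume) has dimensions [L^3].

Left side: [L^-3 M]
Right side: [L^-3 M^2]

The two sides have different dimensions, so the equation is NOT dimensionally consistent.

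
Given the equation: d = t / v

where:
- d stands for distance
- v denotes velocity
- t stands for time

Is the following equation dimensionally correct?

No

d (distance) has dimensions [L].
v (velocity) has dimensions [L T^-1].
t (time) has dimensions [T].

Left side: [L]
Right side: [L^-1 T^2]

The two sides have different dimensions, so the equation is NOT dimensionally consistent.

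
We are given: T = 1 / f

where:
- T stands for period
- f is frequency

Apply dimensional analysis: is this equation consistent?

Yes

T (period) has dimensions [T].
f (frequency) has dimensions [T^-1].

Left side: [T]
Right side: [T]

Both sides have the same dimensions, so the equation is dimensionally consistent.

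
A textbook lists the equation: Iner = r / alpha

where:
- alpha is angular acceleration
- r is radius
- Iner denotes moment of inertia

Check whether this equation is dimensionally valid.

No

alpha (angular acceleration) has dimensions [T^-2].
r (radius) has dimensions [L].
Iner (moment of inertia) has dimensions [L^2 M].

Left side: [L^2 M]
Right side: [L T^2]

The two sides have different dimensions, so the equation is NOT dimensionally consistent.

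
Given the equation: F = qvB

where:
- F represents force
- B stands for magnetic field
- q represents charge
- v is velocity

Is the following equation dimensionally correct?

Yes

F (force) has dimensions [L M T^-2].
B (magnetic field) has dimensions [I^-1 M T^-2].
q (charge) has dimensions [I T].
v (velocity) has dimensions [L T^-1].

Left side: [L M T^-2]
Right side: [L M T^-2]

Both sides have the same dimensions, so the equation is dimensionally consistent.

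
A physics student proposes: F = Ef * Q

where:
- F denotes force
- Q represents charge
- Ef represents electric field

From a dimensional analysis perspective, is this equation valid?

Yes

F (force) has dimensions [L M T^-2].
Q (charge) has dimensions [I T].
Ef (electric field) has dimensions [I^-1 L M T^-3].

Left side: [L M T^-2]
Right side: [L M T^-2]

Both sides have the same dimensions, so the equation is dimensionally consistent.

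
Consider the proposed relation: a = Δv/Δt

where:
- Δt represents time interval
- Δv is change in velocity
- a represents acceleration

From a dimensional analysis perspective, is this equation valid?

Yes

Δt (time interval) has dimensions [T].
Δv (change in velocity) has dimensions [L T^-1].
a (acceleration) has dimensions [L T^-2].

Left side: [L T^-2]
Right side: [L T^-2]

Both sides have the same dimensions, so the equation is dimensionally consistent.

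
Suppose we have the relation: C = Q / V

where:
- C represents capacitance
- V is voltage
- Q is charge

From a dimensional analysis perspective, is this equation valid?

Yes

C (capacitance) has dimensions [I^2 L^-2 M^-1 T^4].
V (voltage) has dimensions [I^-1 L^2 M T^-3].
Q (charge) has dimensions [I T].

Left side: [I^2 L^-2 M^-1 T^4]
Right side: [I^2 L^-2 M^-1 T^4]

Both sides have the same dimensions, so the equation is dimensionally consistent.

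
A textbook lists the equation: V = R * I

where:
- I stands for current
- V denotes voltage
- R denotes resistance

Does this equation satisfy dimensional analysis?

Yes

I (current) has dimensions [I].
V (voltage) has dimensions [I^-1 L^2 M T^-3].
R (resistance) has dimensions [I^-2 L^2 M T^-3].

Left side: [I^-1 L^2 M T^-3]
Right side: [I^-1 L^2 M T^-3]

Both sides have the same dimensions, so the equation is dimensionally consistent.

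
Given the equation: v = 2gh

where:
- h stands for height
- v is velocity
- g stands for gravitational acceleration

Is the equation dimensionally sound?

No

h (height) has dimensions [L].
v (velocity) has dimensions [L T^-1].
g (gravitational acceleration) has dimensions [L T^-2].

Left side: [L T^-1]
Right side: [L^2 T^-2]

The two sides have different dimensions, so the equation is NOT dimensionally consistent.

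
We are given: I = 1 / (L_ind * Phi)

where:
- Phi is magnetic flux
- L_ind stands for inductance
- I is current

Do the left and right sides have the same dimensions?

No

Phi (magnetic flux) has dimensions [I^-1 L^2 M T^-2].
L_ind (inductance) has dimensions [I^-2 L^2 M T^-2].
I (current) has dimensions [I].

Left side: [I]
Right side: [I^3 L^-4 M^-2 T^4]

The two sides have different dimensions, so the equation is NOT dimensionally consistent.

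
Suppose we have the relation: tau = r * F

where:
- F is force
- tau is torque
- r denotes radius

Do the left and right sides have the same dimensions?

Yes

F (force) has dimensions [L M T^-2].
tau (torque) has dimensions [L^2 M T^-2].
r (radius) has dimensions [L].

Left side: [L^2 M T^-2]
Right side: [L^2 M T^-2]

Both sides have the same dimensions, so the equation is dimensionally consistent.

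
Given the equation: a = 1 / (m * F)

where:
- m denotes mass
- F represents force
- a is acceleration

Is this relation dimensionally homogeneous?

No

m (mass) has dimensions [M].
F (force) has dimensions [L M T^-2].
a (acceleration) has dimensions [L T^-2].

Left side: [L T^-2]
Right side: [L^-1 M^-2 T^2]

The two sides have different dimensions, so the equation is NOT dimensionally consistent.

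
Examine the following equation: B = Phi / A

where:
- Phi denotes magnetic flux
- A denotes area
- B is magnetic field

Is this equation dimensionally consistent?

Yes

Phi (magnetic flux) has dimensions [I^-1 L^2 M T^-2].
A (area) has dimensions [L^2].
B (magnetic field) has dimensions [I^-1 M T^-2].

Left side: [I^-1 M T^-2]
Right side: [I^-1 M T^-2]

Both sides have the same dimensions, so the equation is dimensionally consistent.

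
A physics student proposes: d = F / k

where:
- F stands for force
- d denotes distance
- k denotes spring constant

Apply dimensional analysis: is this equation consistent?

Yes

F (force) has dimensions [L M T^-2].
d (distance) has dimensions [L].
k (spring constant) has dimensions [M T^-2].

Left side: [L]
Right side: [L]

Both sides have the same dimensions, so the equation is dimensionally consistent.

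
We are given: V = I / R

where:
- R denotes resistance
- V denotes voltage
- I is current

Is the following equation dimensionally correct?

No

R (resistance) has dimensions [I^-2 L^2 M T^-3].
V (voltage) has dimensions [I^-1 L^2 M T^-3].
I (current) has dimensions [I].

Left side: [I^-1 L^2 M T^-3]
Right side: [I^3 L^-2 M^-1 T^3]

The two sides have different dimensions, so the equation is NOT dimensionally consistent.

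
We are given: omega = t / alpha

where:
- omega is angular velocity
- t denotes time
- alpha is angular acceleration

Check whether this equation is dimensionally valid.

No

omega (angular velocity) has dimensions [T^-1].
t (time) has dimensions [T].
alpha (angular acceleration) has dimensions [T^-2].

Left side: [T^-1]
Right side: [T^3]

The two sides have different dimensions, so the equation is NOT dimensionally consistent.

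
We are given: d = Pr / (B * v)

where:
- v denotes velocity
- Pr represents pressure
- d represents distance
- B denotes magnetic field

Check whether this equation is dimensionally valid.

No

v (velocity) has dimensions [L T^-1].
Pr (pressure) has dimensions [L^-1 M T^-2].
d (distance) has dimensions [L].
B (magnetic field) has dimensions [I^-1 M T^-2].

Left side: [L]
Right side: [I L^-2 T]

The two sides have different dimensions, so the equation is NOT dimensionally consistent.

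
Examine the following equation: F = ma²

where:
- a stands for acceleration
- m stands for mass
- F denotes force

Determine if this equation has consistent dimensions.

No

a (acceleration) has dimensions [L T^-2].
m (mass) has dimensions [M].
F (force) has dimensions [L M T^-2].

Left side: [L M T^-2]
Right side: [L^2 M T^-4]

The two sides have different dimensions, so the equation is NOT dimensionally consistent.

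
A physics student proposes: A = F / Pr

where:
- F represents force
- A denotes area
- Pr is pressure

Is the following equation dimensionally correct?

Yes

F (force) has dimensions [L M T^-2].
A (area) has dimensions [L^2].
Pr (pressure) has dimensions [L^-1 M T^-2].

Left side: [L^2]
Right side: [L^2]

Both sides have the same dimensions, so the equation is dimensionally consistent.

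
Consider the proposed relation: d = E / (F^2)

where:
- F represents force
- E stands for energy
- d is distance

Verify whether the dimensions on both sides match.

No

F (force) has dimensions [L M T^-2].
E (energy) has dimensions [L^2 M T^-2].
d (distance) has dimensions [L].

Left side: [L]
Right side: [M^-1 T^2]

The two sides have different dimensions, so the equation is NOT dimensionally consistent.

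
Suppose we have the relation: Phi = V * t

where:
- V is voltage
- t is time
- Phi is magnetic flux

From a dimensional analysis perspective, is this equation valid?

Yes

V (voltage) has dimensions [I^-1 L^2 M T^-3].
t (time) has dimensions [T].
Phi (magnetic flux) has dimensions [I^-1 L^2 M T^-2].

Left side: [I^-1 L^2 M T^-2]
Right side: [I^-1 L^2 M T^-2]

Both sides have the same dimensions, so the equation is dimensionally consistent.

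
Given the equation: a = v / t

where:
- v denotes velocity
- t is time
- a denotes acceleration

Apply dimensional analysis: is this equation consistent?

Yes

v (velocity) has dimensions [L T^-1].
t (time) has dimensions [T].
a (acceleration) has dimensions [L T^-2].

Left side: [L T^-2]
Right side: [L T^-2]

Both sides have the same dimensions, so the equation is dimensionally consistent.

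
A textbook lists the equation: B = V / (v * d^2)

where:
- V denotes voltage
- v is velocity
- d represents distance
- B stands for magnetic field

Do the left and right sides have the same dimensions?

No

V (voltage) has dimensions [I^-1 L^2 M T^-3].
v (velocity) has dimensions [L T^-1].
d (distance) has dimensions [L].
B (magnetic field) has dimensions [I^-1 M T^-2].

Left side: [I^-1 M T^-2]
Right side: [I^-1 L^-1 M T^-2]

The two sides have different dimensions, so the equation is NOT dimensionally consistent.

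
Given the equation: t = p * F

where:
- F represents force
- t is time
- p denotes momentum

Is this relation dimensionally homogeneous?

No

F (force) has dimensions [L M T^-2].
t (time) has dimensions [T].
p (momentum) has dimensions [L M T^-1].

Left side: [T]
Right side: [L^2 M^2 T^-3]

The two sides have different dimensions, so the equation is NOT dimensionally consistent.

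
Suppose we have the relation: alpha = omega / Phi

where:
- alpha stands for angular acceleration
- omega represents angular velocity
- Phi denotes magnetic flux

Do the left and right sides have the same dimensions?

No

alpha (angular acceleration) has dimensions [T^-2].
omega (angular velocity) has dimensions [T^-1].
Phi (magnetic flux) has dimensions [I^-1 L^2 M T^-2].

Left side: [T^-2]
Right side: [I L^-2 M^-1 T]

The two sides have different dimensions, so the equation is NOT dimensionally consistent.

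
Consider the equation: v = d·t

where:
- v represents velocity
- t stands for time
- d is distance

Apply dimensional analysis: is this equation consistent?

No

v (velocity) has dimensions [L T^-1].
t (time) has dimensions [T].
d (distance) has dimensions [L].

Left side: [L T^-1]
Right side: [L T]

The two sides have different dimensions, so the equation is NOT dimensionally consistent.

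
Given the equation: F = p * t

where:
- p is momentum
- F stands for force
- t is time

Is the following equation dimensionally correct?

No

p (momentum) has dimensions [L M T^-1].
F (force) has dimensions [L M T^-2].
t (time) has dimensions [T].

Left side: [L M T^-2]
Right side: [L M]

The two sides have different dimensions, so the equation is NOT dimensionally consistent.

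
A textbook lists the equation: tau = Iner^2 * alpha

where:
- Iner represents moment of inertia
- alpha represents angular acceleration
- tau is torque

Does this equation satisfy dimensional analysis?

No

Iner (moment of inertia) has dimensions [L^2 M].
alpha (angular acceleration) has dimensions [T^-2].
tau (torque) has dimensions [L^2 M T^-2].

Left side: [L^2 M T^-2]
Right side: [L^4 M^2 T^-2]

The two sides have different dimensions, so the equation is NOT dimensionally consistent.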